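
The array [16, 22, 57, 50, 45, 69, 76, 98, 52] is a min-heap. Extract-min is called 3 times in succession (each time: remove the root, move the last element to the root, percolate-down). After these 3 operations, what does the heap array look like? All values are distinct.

extract-min #1 returns 16:
  remove root 16; move last element 52 to root → [52, 22, 57, 50, 45, 69, 76, 98]
  52 vs smaller child 22 at index 1, swap → [22, 52, 57, 50, 45, 69, 76, 98]
  52 vs smaller child 45 at index 4, swap → [22, 45, 57, 50, 52, 69, 76, 98]
extract-min #2 returns 22:
  remove root 22; move last element 98 to root → [98, 45, 57, 50, 52, 69, 76]
  98 vs smaller child 45 at index 1, swap → [45, 98, 57, 50, 52, 69, 76]
  98 vs smaller child 50 at index 3, swap → [45, 50, 57, 98, 52, 69, 76]
extract-min #3 returns 45:
  remove root 45; move last element 76 to root → [76, 50, 57, 98, 52, 69]
  76 vs smaller child 50 at index 1, swap → [50, 76, 57, 98, 52, 69]
  76 vs smaller child 52 at index 4, swap → [50, 52, 57, 98, 76, 69]

[50, 52, 57, 98, 76, 69]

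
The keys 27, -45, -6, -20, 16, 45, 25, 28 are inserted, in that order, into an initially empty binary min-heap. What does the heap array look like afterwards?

Insert 27:
  append 27 at index 0 → [27] (no swap needed)
Insert -45:
  append -45 at index 1 → [27, -45]
  -45 < parent 27 at index 0, swap → [-45, 27]
Insert -6:
  append -6 at index 2 → [-45, 27, -6] (no swap needed)
Insert -20:
  append -20 at index 3 → [-45, 27, -6, -20]
  -20 < parent 27 at index 1, swap → [-45, -20, -6, 27]
Insert 16:
  append 16 at index 4 → [-45, -20, -6, 27, 16] (no swap needed)
Insert 45:
  append 45 at index 5 → [-45, -20, -6, 27, 16, 45] (no swap needed)
Insert 25:
  append 25 at index 6 → [-45, -20, -6, 27, 16, 45, 25] (no swap needed)
Insert 28:
  append 28 at index 7 → [-45, -20, -6, 27, 16, 45, 25, 28] (no swap needed)

[-45, -20, -6, 27, 16, 45, 25, 28]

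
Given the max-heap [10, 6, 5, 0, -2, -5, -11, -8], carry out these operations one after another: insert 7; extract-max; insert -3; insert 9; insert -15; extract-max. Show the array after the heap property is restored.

[7, 6, 5, 0, -2, -5, -11, -8, -3, -15]

insert 7:
  append 7 at index 8 → [10, 6, 5, 0, -2, -5, -11, -8, 7]
  7 > parent 0 at index 3, swap → [10, 6, 5, 7, -2, -5, -11, -8, 0]
  7 > parent 6 at index 1, swap → [10, 7, 5, 6, -2, -5, -11, -8, 0]
extract-max → returns 10:
  remove root 10; move last element 0 to root → [0, 7, 5, 6, -2, -5, -11, -8]
  0 vs larger child 7 at index 1, swap → [7, 0, 5, 6, -2, -5, -11, -8]
  0 vs larger child 6 at index 3, swap → [7, 6, 5, 0, -2, -5, -11, -8]
insert -3:
  append -3 at index 8 → [7, 6, 5, 0, -2, -5, -11, -8, -3] (no swap needed)
insert 9:
  append 9 at index 9 → [7, 6, 5, 0, -2, -5, -11, -8, -3, 9]
  9 > parent -2 at index 4, swap → [7, 6, 5, 0, 9, -5, -11, -8, -3, -2]
  9 > parent 6 at index 1, swap → [7, 9, 5, 0, 6, -5, -11, -8, -3, -2]
  9 > parent 7 at index 0, swap → [9, 7, 5, 0, 6, -5, -11, -8, -3, -2]
insert -15:
  append -15 at index 10 → [9, 7, 5, 0, 6, -5, -11, -8, -3, -2, -15] (no swap needed)
extract-max → returns 9:
  remove root 9; move last element -15 to root → [-15, 7, 5, 0, 6, -5, -11, -8, -3, -2]
  -15 vs larger child 7 at index 1, swap → [7, -15, 5, 0, 6, -5, -11, -8, -3, -2]
  -15 vs larger child 6 at index 4, swap → [7, 6, 5, 0, -15, -5, -11, -8, -3, -2]
  -15 vs only child -2 at index 9, swap → [7, 6, 5, 0, -2, -5, -11, -8, -3, -15]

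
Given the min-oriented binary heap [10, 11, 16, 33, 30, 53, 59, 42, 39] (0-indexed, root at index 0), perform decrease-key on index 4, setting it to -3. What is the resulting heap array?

[-3, 10, 16, 33, 11, 53, 59, 42, 39]

set index 4 from 30 to -3 → [10, 11, 16, 33, -3, 53, 59, 42, 39]
-3 < parent 11 at index 1, swap → [10, -3, 16, 33, 11, 53, 59, 42, 39]
-3 < parent 10 at index 0, swap → [-3, 10, 16, 33, 11, 53, 59, 42, 39]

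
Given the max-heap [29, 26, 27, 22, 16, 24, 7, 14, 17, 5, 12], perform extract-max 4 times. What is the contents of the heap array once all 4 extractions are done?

[22, 17, 12, 14, 16, 5, 7]

extract-max #1 returns 29:
  remove root 29; move last element 12 to root → [12, 26, 27, 22, 16, 24, 7, 14, 17, 5]
  12 vs larger child 27 at index 2, swap → [27, 26, 12, 22, 16, 24, 7, 14, 17, 5]
  12 vs larger child 24 at index 5, swap → [27, 26, 24, 22, 16, 12, 7, 14, 17, 5]
extract-max #2 returns 27:
  remove root 27; move last element 5 to root → [5, 26, 24, 22, 16, 12, 7, 14, 17]
  5 vs larger child 26 at index 1, swap → [26, 5, 24, 22, 16, 12, 7, 14, 17]
  5 vs larger child 22 at index 3, swap → [26, 22, 24, 5, 16, 12, 7, 14, 17]
  5 vs larger child 17 at index 8, swap → [26, 22, 24, 17, 16, 12, 7, 14, 5]
extract-max #3 returns 26:
  remove root 26; move last element 5 to root → [5, 22, 24, 17, 16, 12, 7, 14]
  5 vs larger child 24 at index 2, swap → [24, 22, 5, 17, 16, 12, 7, 14]
  5 vs larger child 12 at index 5, swap → [24, 22, 12, 17, 16, 5, 7, 14]
extract-max #4 returns 24:
  remove root 24; move last element 14 to root → [14, 22, 12, 17, 16, 5, 7]
  14 vs larger child 22 at index 1, swap → [22, 14, 12, 17, 16, 5, 7]
  14 vs larger child 17 at index 3, swap → [22, 17, 12, 14, 16, 5, 7]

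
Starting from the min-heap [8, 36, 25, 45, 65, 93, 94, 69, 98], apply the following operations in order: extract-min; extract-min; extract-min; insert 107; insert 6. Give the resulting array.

[6, 45, 93, 65, 94, 98, 107, 69]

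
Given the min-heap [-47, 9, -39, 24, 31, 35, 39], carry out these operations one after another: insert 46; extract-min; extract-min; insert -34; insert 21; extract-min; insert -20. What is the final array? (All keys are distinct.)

insert 46:
  append 46 at index 7 → [-47, 9, -39, 24, 31, 35, 39, 46] (no swap needed)
extract-min → returns -47:
  remove root -47; move last element 46 to root → [46, 9, -39, 24, 31, 35, 39]
  46 vs smaller child -39 at index 2, swap → [-39, 9, 46, 24, 31, 35, 39]
  46 vs smaller child 35 at index 5, swap → [-39, 9, 35, 24, 31, 46, 39]
extract-min → returns -39:
  remove root -39; move last element 39 to root → [39, 9, 35, 24, 31, 46]
  39 vs smaller child 9 at index 1, swap → [9, 39, 35, 24, 31, 46]
  39 vs smaller child 24 at index 3, swap → [9, 24, 35, 39, 31, 46]
insert -34:
  append -34 at index 6 → [9, 24, 35, 39, 31, 46, -34]
  -34 < parent 35 at index 2, swap → [9, 24, -34, 39, 31, 46, 35]
  -34 < parent 9 at index 0, swap → [-34, 24, 9, 39, 31, 46, 35]
insert 21:
  append 21 at index 7 → [-34, 24, 9, 39, 31, 46, 35, 21]
  21 < parent 39 at index 3, swap → [-34, 24, 9, 21, 31, 46, 35, 39]
  21 < parent 24 at index 1, swap → [-34, 21, 9, 24, 31, 46, 35, 39]
extract-min → returns -34:
  remove root -34; move last element 39 to root → [39, 21, 9, 24, 31, 46, 35]
  39 vs smaller child 9 at index 2, swap → [9, 21, 39, 24, 31, 46, 35]
  39 vs smaller child 35 at index 6, swap → [9, 21, 35, 24, 31, 46, 39]
insert -20:
  append -20 at index 7 → [9, 21, 35, 24, 31, 46, 39, -20]
  -20 < parent 24 at index 3, swap → [9, 21, 35, -20, 31, 46, 39, 24]
  -20 < parent 21 at index 1, swap → [9, -20, 35, 21, 31, 46, 39, 24]
  -20 < parent 9 at index 0, swap → [-20, 9, 35, 21, 31, 46, 39, 24]

[-20, 9, 35, 21, 31, 46, 39, 24]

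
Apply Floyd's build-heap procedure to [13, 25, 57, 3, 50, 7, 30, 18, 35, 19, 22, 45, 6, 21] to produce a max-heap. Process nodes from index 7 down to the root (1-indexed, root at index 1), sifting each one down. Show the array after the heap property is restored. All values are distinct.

[57, 50, 45, 35, 25, 13, 30, 18, 3, 19, 22, 7, 6, 21]

sift down from index 7: already satisfies heap property
sift down from index 6:
  7 vs larger child 45 at index 12, swap → [13, 25, 57, 3, 50, 45, 30, 18, 35, 19, 22, 7, 6, 21]
sift down from index 5: already satisfies heap property
sift down from index 4:
  3 vs larger child 35 at index 9, swap → [13, 25, 57, 35, 50, 45, 30, 18, 3, 19, 22, 7, 6, 21]
sift down from index 3: already satisfies heap property
sift down from index 2:
  25 vs larger child 50 at index 5, swap → [13, 50, 57, 35, 25, 45, 30, 18, 3, 19, 22, 7, 6, 21]
sift down from index 1:
  13 vs larger child 57 at index 3, swap → [57, 50, 13, 35, 25, 45, 30, 18, 3, 19, 22, 7, 6, 21]
  13 vs larger child 45 at index 6, swap → [57, 50, 45, 35, 25, 13, 30, 18, 3, 19, 22, 7, 6, 21]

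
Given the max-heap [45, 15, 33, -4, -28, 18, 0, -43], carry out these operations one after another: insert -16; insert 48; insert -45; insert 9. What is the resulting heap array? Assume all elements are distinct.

[48, 45, 33, -4, 15, 18, 0, -43, -16, -28, -45, 9]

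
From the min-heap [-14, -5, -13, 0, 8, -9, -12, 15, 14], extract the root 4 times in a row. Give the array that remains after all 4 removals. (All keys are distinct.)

[-5, 0, 14, 15, 8]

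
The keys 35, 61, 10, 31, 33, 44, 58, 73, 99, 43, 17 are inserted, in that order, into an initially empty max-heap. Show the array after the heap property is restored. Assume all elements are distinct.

Insert 35:
  append 35 at index 0 → [35] (no swap needed)
Insert 61:
  append 61 at index 1 → [35, 61]
  61 > parent 35 at index 0, swap → [61, 35]
Insert 10:
  append 10 at index 2 → [61, 35, 10] (no swap needed)
Insert 31:
  append 31 at index 3 → [61, 35, 10, 31] (no swap needed)
Insert 33:
  append 33 at index 4 → [61, 35, 10, 31, 33] (no swap needed)
Insert 44:
  append 44 at index 5 → [61, 35, 10, 31, 33, 44]
  44 > parent 10 at index 2, swap → [61, 35, 44, 31, 33, 10]
Insert 58:
  append 58 at index 6 → [61, 35, 44, 31, 33, 10, 58]
  58 > parent 44 at index 2, swap → [61, 35, 58, 31, 33, 10, 44]
Insert 73:
  append 73 at index 7 → [61, 35, 58, 31, 33, 10, 44, 73]
  73 > parent 31 at index 3, swap → [61, 35, 58, 73, 33, 10, 44, 31]
  73 > parent 35 at index 1, swap → [61, 73, 58, 35, 33, 10, 44, 31]
  73 > parent 61 at index 0, swap → [73, 61, 58, 35, 33, 10, 44, 31]
Insert 99:
  append 99 at index 8 → [73, 61, 58, 35, 33, 10, 44, 31, 99]
  99 > parent 35 at index 3, swap → [73, 61, 58, 99, 33, 10, 44, 31, 35]
  99 > parent 61 at index 1, swap → [73, 99, 58, 61, 33, 10, 44, 31, 35]
  99 > parent 73 at index 0, swap → [99, 73, 58, 61, 33, 10, 44, 31, 35]
Insert 43:
  append 43 at index 9 → [99, 73, 58, 61, 33, 10, 44, 31, 35, 43]
  43 > parent 33 at index 4, swap → [99, 73, 58, 61, 43, 10, 44, 31, 35, 33]
Insert 17:
  append 17 at index 10 → [99, 73, 58, 61, 43, 10, 44, 31, 35, 33, 17] (no swap needed)

[99, 73, 58, 61, 43, 10, 44, 31, 35, 33, 17]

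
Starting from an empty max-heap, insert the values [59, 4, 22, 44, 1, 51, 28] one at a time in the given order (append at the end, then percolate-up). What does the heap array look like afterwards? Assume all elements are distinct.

Insert 59:
  append 59 at index 0 → [59] (no swap needed)
Insert 4:
  append 4 at index 1 → [59, 4] (no swap needed)
Insert 22:
  append 22 at index 2 → [59, 4, 22] (no swap needed)
Insert 44:
  append 44 at index 3 → [59, 4, 22, 44]
  44 > parent 4 at index 1, swap → [59, 44, 22, 4]
Insert 1:
  append 1 at index 4 → [59, 44, 22, 4, 1] (no swap needed)
Insert 51:
  append 51 at index 5 → [59, 44, 22, 4, 1, 51]
  51 > parent 22 at index 2, swap → [59, 44, 51, 4, 1, 22]
Insert 28:
  append 28 at index 6 → [59, 44, 51, 4, 1, 22, 28] (no swap needed)

[59, 44, 51, 4, 1, 22, 28]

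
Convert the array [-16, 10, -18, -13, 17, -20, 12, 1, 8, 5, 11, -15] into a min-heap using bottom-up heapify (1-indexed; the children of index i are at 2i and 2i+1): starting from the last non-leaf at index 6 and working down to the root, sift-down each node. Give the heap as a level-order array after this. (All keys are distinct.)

[-20, -13, -18, 1, 5, -16, 12, 10, 8, 17, 11, -15]

sift down from index 6: already satisfies heap property
sift down from index 5:
  17 vs smaller child 5 at index 10, swap → [-16, 10, -18, -13, 5, -20, 12, 1, 8, 17, 11, -15]
sift down from index 4: already satisfies heap property
sift down from index 3:
  -18 vs smaller child -20 at index 6, swap → [-16, 10, -20, -13, 5, -18, 12, 1, 8, 17, 11, -15]
sift down from index 2:
  10 vs smaller child -13 at index 4, swap → [-16, -13, -20, 10, 5, -18, 12, 1, 8, 17, 11, -15]
  10 vs smaller child 1 at index 8, swap → [-16, -13, -20, 1, 5, -18, 12, 10, 8, 17, 11, -15]
sift down from index 1:
  -16 vs smaller child -20 at index 3, swap → [-20, -13, -16, 1, 5, -18, 12, 10, 8, 17, 11, -15]
  -16 vs smaller child -18 at index 6, swap → [-20, -13, -18, 1, 5, -16, 12, 10, 8, 17, 11, -15]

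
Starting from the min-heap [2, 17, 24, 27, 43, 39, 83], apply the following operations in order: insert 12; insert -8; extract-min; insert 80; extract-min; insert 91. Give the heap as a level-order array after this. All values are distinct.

[12, 17, 24, 27, 43, 39, 83, 80, 91]

insert 12:
  append 12 at index 7 → [2, 17, 24, 27, 43, 39, 83, 12]
  12 < parent 27 at index 3, swap → [2, 17, 24, 12, 43, 39, 83, 27]
  12 < parent 17 at index 1, swap → [2, 12, 24, 17, 43, 39, 83, 27]
insert -8:
  append -8 at index 8 → [2, 12, 24, 17, 43, 39, 83, 27, -8]
  -8 < parent 17 at index 3, swap → [2, 12, 24, -8, 43, 39, 83, 27, 17]
  -8 < parent 12 at index 1, swap → [2, -8, 24, 12, 43, 39, 83, 27, 17]
  -8 < parent 2 at index 0, swap → [-8, 2, 24, 12, 43, 39, 83, 27, 17]
extract-min → returns -8:
  remove root -8; move last element 17 to root → [17, 2, 24, 12, 43, 39, 83, 27]
  17 vs smaller child 2 at index 1, swap → [2, 17, 24, 12, 43, 39, 83, 27]
  17 vs smaller child 12 at index 3, swap → [2, 12, 24, 17, 43, 39, 83, 27]
insert 80:
  append 80 at index 8 → [2, 12, 24, 17, 43, 39, 83, 27, 80] (no swap needed)
extract-min → returns 2:
  remove root 2; move last element 80 to root → [80, 12, 24, 17, 43, 39, 83, 27]
  80 vs smaller child 12 at index 1, swap → [12, 80, 24, 17, 43, 39, 83, 27]
  80 vs smaller child 17 at index 3, swap → [12, 17, 24, 80, 43, 39, 83, 27]
  80 vs only child 27 at index 7, swap → [12, 17, 24, 27, 43, 39, 83, 80]
insert 91:
  append 91 at index 8 → [12, 17, 24, 27, 43, 39, 83, 80, 91] (no swap needed)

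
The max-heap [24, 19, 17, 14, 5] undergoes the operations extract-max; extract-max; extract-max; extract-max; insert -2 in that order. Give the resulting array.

extract-max → returns 24:
  remove root 24; move last element 5 to root → [5, 19, 17, 14]
  5 vs larger child 19 at index 1, swap → [19, 5, 17, 14]
  5 vs only child 14 at index 3, swap → [19, 14, 17, 5]
extract-max → returns 19:
  remove root 19; move last element 5 to root → [5, 14, 17]
  5 vs larger child 17 at index 2, swap → [17, 14, 5]
extract-max → returns 17:
  remove root 17; move last element 5 to root → [5, 14]
  5 vs only child 14 at index 1, swap → [14, 5]
extract-max → returns 14:
  remove root 14; move last element 5 to root → [5] (no swap needed)
insert -2:
  append -2 at index 1 → [5, -2] (no swap needed)

[5, -2]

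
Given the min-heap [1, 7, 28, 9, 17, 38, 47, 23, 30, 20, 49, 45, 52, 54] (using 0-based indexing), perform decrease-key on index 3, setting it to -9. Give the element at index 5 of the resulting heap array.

set index 3 from 9 to -9 → [1, 7, 28, -9, 17, 38, 47, 23, 30, 20, 49, 45, 52, 54]
-9 < parent 7 at index 1, swap → [1, -9, 28, 7, 17, 38, 47, 23, 30, 20, 49, 45, 52, 54]
-9 < parent 1 at index 0, swap → [-9, 1, 28, 7, 17, 38, 47, 23, 30, 20, 49, 45, 52, 54]
resulting array: [-9, 1, 28, 7, 17, 38, 47, 23, 30, 20, 49, 45, 52, 54]

38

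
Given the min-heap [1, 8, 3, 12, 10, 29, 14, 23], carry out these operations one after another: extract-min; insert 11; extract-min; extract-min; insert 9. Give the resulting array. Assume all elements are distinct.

extract-min → returns 1:
  remove root 1; move last element 23 to root → [23, 8, 3, 12, 10, 29, 14]
  23 vs smaller child 3 at index 2, swap → [3, 8, 23, 12, 10, 29, 14]
  23 vs smaller child 14 at index 6, swap → [3, 8, 14, 12, 10, 29, 23]
insert 11:
  append 11 at index 7 → [3, 8, 14, 12, 10, 29, 23, 11]
  11 < parent 12 at index 3, swap → [3, 8, 14, 11, 10, 29, 23, 12]
extract-min → returns 3:
  remove root 3; move last element 12 to root → [12, 8, 14, 11, 10, 29, 23]
  12 vs smaller child 8 at index 1, swap → [8, 12, 14, 11, 10, 29, 23]
  12 vs smaller child 10 at index 4, swap → [8, 10, 14, 11, 12, 29, 23]
extract-min → returns 8:
  remove root 8; move last element 23 to root → [23, 10, 14, 11, 12, 29]
  23 vs smaller child 10 at index 1, swap → [10, 23, 14, 11, 12, 29]
  23 vs smaller child 11 at index 3, swap → [10, 11, 14, 23, 12, 29]
insert 9:
  append 9 at index 6 → [10, 11, 14, 23, 12, 29, 9]
  9 < parent 14 at index 2, swap → [10, 11, 9, 23, 12, 29, 14]
  9 < parent 10 at index 0, swap → [9, 11, 10, 23, 12, 29, 14]

[9, 11, 10, 23, 12, 29, 14]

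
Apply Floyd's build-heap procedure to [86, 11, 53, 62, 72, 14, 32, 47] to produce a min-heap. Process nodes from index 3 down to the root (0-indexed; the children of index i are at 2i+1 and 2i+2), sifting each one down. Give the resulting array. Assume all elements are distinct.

sift down from index 3:
  62 vs only child 47 at index 7, swap → [86, 11, 53, 47, 72, 14, 32, 62]
sift down from index 2:
  53 vs smaller child 14 at index 5, swap → [86, 11, 14, 47, 72, 53, 32, 62]
sift down from index 1: already satisfies heap property
sift down from index 0:
  86 vs smaller child 11 at index 1, swap → [11, 86, 14, 47, 72, 53, 32, 62]
  86 vs smaller child 47 at index 3, swap → [11, 47, 14, 86, 72, 53, 32, 62]
  86 vs only child 62 at index 7, swap → [11, 47, 14, 62, 72, 53, 32, 86]

[11, 47, 14, 62, 72, 53, 32, 86]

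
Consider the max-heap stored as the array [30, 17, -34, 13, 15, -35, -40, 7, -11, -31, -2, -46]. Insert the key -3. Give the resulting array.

append -3 at index 12 → [30, 17, -34, 13, 15, -35, -40, 7, -11, -31, -2, -46, -3]
-3 > parent -35 at index 5, swap → [30, 17, -34, 13, 15, -3, -40, 7, -11, -31, -2, -46, -35]
-3 > parent -34 at index 2, swap → [30, 17, -3, 13, 15, -34, -40, 7, -11, -31, -2, -46, -35]

[30, 17, -3, 13, 15, -34, -40, 7, -11, -31, -2, -46, -35]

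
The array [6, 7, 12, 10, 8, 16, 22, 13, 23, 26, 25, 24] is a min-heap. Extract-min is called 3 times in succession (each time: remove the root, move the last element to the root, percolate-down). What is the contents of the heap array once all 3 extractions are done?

[10, 13, 12, 23, 24, 16, 22, 25, 26]

extract-min #1 returns 6:
  remove root 6; move last element 24 to root → [24, 7, 12, 10, 8, 16, 22, 13, 23, 26, 25]
  24 vs smaller child 7 at index 1, swap → [7, 24, 12, 10, 8, 16, 22, 13, 23, 26, 25]
  24 vs smaller child 8 at index 4, swap → [7, 8, 12, 10, 24, 16, 22, 13, 23, 26, 25]
extract-min #2 returns 7:
  remove root 7; move last element 25 to root → [25, 8, 12, 10, 24, 16, 22, 13, 23, 26]
  25 vs smaller child 8 at index 1, swap → [8, 25, 12, 10, 24, 16, 22, 13, 23, 26]
  25 vs smaller child 10 at index 3, swap → [8, 10, 12, 25, 24, 16, 22, 13, 23, 26]
  25 vs smaller child 13 at index 7, swap → [8, 10, 12, 13, 24, 16, 22, 25, 23, 26]
extract-min #3 returns 8:
  remove root 8; move last element 26 to root → [26, 10, 12, 13, 24, 16, 22, 25, 23]
  26 vs smaller child 10 at index 1, swap → [10, 26, 12, 13, 24, 16, 22, 25, 23]
  26 vs smaller child 13 at index 3, swap → [10, 13, 12, 26, 24, 16, 22, 25, 23]
  26 vs smaller child 23 at index 8, swap → [10, 13, 12, 23, 24, 16, 22, 25, 26]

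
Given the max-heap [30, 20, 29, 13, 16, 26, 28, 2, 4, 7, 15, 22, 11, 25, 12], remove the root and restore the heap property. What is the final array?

remove root 30; move last element 12 to root → [12, 20, 29, 13, 16, 26, 28, 2, 4, 7, 15, 22, 11, 25]
12 vs larger child 29 at index 2, swap → [29, 20, 12, 13, 16, 26, 28, 2, 4, 7, 15, 22, 11, 25]
12 vs larger child 28 at index 6, swap → [29, 20, 28, 13, 16, 26, 12, 2, 4, 7, 15, 22, 11, 25]
12 vs only child 25 at index 13, swap → [29, 20, 28, 13, 16, 26, 25, 2, 4, 7, 15, 22, 11, 12]

[29, 20, 28, 13, 16, 26, 25, 2, 4, 7, 15, 22, 11, 12]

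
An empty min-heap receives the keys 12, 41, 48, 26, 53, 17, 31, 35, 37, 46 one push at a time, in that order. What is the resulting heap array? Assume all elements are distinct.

[12, 26, 17, 35, 46, 48, 31, 41, 37, 53]

Insert 12:
  append 12 at index 0 → [12] (no swap needed)
Insert 41:
  append 41 at index 1 → [12, 41] (no swap needed)
Insert 48:
  append 48 at index 2 → [12, 41, 48] (no swap needed)
Insert 26:
  append 26 at index 3 → [12, 41, 48, 26]
  26 < parent 41 at index 1, swap → [12, 26, 48, 41]
Insert 53:
  append 53 at index 4 → [12, 26, 48, 41, 53] (no swap needed)
Insert 17:
  append 17 at index 5 → [12, 26, 48, 41, 53, 17]
  17 < parent 48 at index 2, swap → [12, 26, 17, 41, 53, 48]
Insert 31:
  append 31 at index 6 → [12, 26, 17, 41, 53, 48, 31] (no swap needed)
Insert 35:
  append 35 at index 7 → [12, 26, 17, 41, 53, 48, 31, 35]
  35 < parent 41 at index 3, swap → [12, 26, 17, 35, 53, 48, 31, 41]
Insert 37:
  append 37 at index 8 → [12, 26, 17, 35, 53, 48, 31, 41, 37] (no swap needed)
Insert 46:
  append 46 at index 9 → [12, 26, 17, 35, 53, 48, 31, 41, 37, 46]
  46 < parent 53 at index 4, swap → [12, 26, 17, 35, 46, 48, 31, 41, 37, 53]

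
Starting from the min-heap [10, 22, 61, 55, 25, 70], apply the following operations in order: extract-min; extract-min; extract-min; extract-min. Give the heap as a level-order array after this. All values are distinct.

extract-min → returns 10:
  remove root 10; move last element 70 to root → [70, 22, 61, 55, 25]
  70 vs smaller child 22 at index 1, swap → [22, 70, 61, 55, 25]
  70 vs smaller child 25 at index 4, swap → [22, 25, 61, 55, 70]
extract-min → returns 22:
  remove root 22; move last element 70 to root → [70, 25, 61, 55]
  70 vs smaller child 25 at index 1, swap → [25, 70, 61, 55]
  70 vs only child 55 at index 3, swap → [25, 55, 61, 70]
extract-min → returns 25:
  remove root 25; move last element 70 to root → [70, 55, 61]
  70 vs smaller child 55 at index 1, swap → [55, 70, 61]
extract-min → returns 55:
  remove root 55; move last element 61 to root → [61, 70] (no swap needed)

[61, 70]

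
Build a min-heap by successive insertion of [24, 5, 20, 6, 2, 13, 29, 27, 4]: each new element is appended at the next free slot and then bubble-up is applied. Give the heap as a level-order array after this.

Insert 24:
  append 24 at index 0 → [24] (no swap needed)
Insert 5:
  append 5 at index 1 → [24, 5]
  5 < parent 24 at index 0, swap → [5, 24]
Insert 20:
  append 20 at index 2 → [5, 24, 20] (no swap needed)
Insert 6:
  append 6 at index 3 → [5, 24, 20, 6]
  6 < parent 24 at index 1, swap → [5, 6, 20, 24]
Insert 2:
  append 2 at index 4 → [5, 6, 20, 24, 2]
  2 < parent 6 at index 1, swap → [5, 2, 20, 24, 6]
  2 < parent 5 at index 0, swap → [2, 5, 20, 24, 6]
Insert 13:
  append 13 at index 5 → [2, 5, 20, 24, 6, 13]
  13 < parent 20 at index 2, swap → [2, 5, 13, 24, 6, 20]
Insert 29:
  append 29 at index 6 → [2, 5, 13, 24, 6, 20, 29] (no swap needed)
Insert 27:
  append 27 at index 7 → [2, 5, 13, 24, 6, 20, 29, 27] (no swap needed)
Insert 4:
  append 4 at index 8 → [2, 5, 13, 24, 6, 20, 29, 27, 4]
  4 < parent 24 at index 3, swap → [2, 5, 13, 4, 6, 20, 29, 27, 24]
  4 < parent 5 at index 1, swap → [2, 4, 13, 5, 6, 20, 29, 27, 24]

[2, 4, 13, 5, 6, 20, 29, 27, 24]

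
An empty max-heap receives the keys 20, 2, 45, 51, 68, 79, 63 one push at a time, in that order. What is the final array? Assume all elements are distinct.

[79, 51, 68, 2, 45, 20, 63]

Insert 20:
  append 20 at index 0 → [20] (no swap needed)
Insert 2:
  append 2 at index 1 → [20, 2] (no swap needed)
Insert 45:
  append 45 at index 2 → [20, 2, 45]
  45 > parent 20 at index 0, swap → [45, 2, 20]
Insert 51:
  append 51 at index 3 → [45, 2, 20, 51]
  51 > parent 2 at index 1, swap → [45, 51, 20, 2]
  51 > parent 45 at index 0, swap → [51, 45, 20, 2]
Insert 68:
  append 68 at index 4 → [51, 45, 20, 2, 68]
  68 > parent 45 at index 1, swap → [51, 68, 20, 2, 45]
  68 > parent 51 at index 0, swap → [68, 51, 20, 2, 45]
Insert 79:
  append 79 at index 5 → [68, 51, 20, 2, 45, 79]
  79 > parent 20 at index 2, swap → [68, 51, 79, 2, 45, 20]
  79 > parent 68 at index 0, swap → [79, 51, 68, 2, 45, 20]
Insert 63:
  append 63 at index 6 → [79, 51, 68, 2, 45, 20, 63] (no swap needed)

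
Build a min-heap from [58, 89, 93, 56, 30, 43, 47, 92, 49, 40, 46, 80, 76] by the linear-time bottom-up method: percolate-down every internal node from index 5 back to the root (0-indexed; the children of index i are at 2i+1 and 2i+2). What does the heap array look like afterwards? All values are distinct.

[30, 40, 43, 49, 46, 76, 47, 92, 56, 89, 58, 80, 93]

sift down from index 5: already satisfies heap property
sift down from index 4: already satisfies heap property
sift down from index 3:
  56 vs smaller child 49 at index 8, swap → [58, 89, 93, 49, 30, 43, 47, 92, 56, 40, 46, 80, 76]
sift down from index 2:
  93 vs smaller child 43 at index 5, swap → [58, 89, 43, 49, 30, 93, 47, 92, 56, 40, 46, 80, 76]
  93 vs smaller child 76 at index 12, swap → [58, 89, 43, 49, 30, 76, 47, 92, 56, 40, 46, 80, 93]
sift down from index 1:
  89 vs smaller child 30 at index 4, swap → [58, 30, 43, 49, 89, 76, 47, 92, 56, 40, 46, 80, 93]
  89 vs smaller child 40 at index 9, swap → [58, 30, 43, 49, 40, 76, 47, 92, 56, 89, 46, 80, 93]
sift down from index 0:
  58 vs smaller child 30 at index 1, swap → [30, 58, 43, 49, 40, 76, 47, 92, 56, 89, 46, 80, 93]
  58 vs smaller child 40 at index 4, swap → [30, 40, 43, 49, 58, 76, 47, 92, 56, 89, 46, 80, 93]
  58 vs smaller child 46 at index 10, swap → [30, 40, 43, 49, 46, 76, 47, 92, 56, 89, 58, 80, 93]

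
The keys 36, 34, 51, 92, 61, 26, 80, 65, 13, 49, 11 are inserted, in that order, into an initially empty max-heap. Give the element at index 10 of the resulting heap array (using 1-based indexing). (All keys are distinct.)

49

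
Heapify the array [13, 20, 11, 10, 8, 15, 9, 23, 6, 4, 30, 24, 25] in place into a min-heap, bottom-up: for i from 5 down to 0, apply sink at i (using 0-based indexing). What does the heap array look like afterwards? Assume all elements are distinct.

sift down from index 5: already satisfies heap property
sift down from index 4:
  8 vs smaller child 4 at index 9, swap → [13, 20, 11, 10, 4, 15, 9, 23, 6, 8, 30, 24, 25]
sift down from index 3:
  10 vs smaller child 6 at index 8, swap → [13, 20, 11, 6, 4, 15, 9, 23, 10, 8, 30, 24, 25]
sift down from index 2:
  11 vs smaller child 9 at index 6, swap → [13, 20, 9, 6, 4, 15, 11, 23, 10, 8, 30, 24, 25]
sift down from index 1:
  20 vs smaller child 4 at index 4, swap → [13, 4, 9, 6, 20, 15, 11, 23, 10, 8, 30, 24, 25]
  20 vs smaller child 8 at index 9, swap → [13, 4, 9, 6, 8, 15, 11, 23, 10, 20, 30, 24, 25]
sift down from index 0:
  13 vs smaller child 4 at index 1, swap → [4, 13, 9, 6, 8, 15, 11, 23, 10, 20, 30, 24, 25]
  13 vs smaller child 6 at index 3, swap → [4, 6, 9, 13, 8, 15, 11, 23, 10, 20, 30, 24, 25]
  13 vs smaller child 10 at index 8, swap → [4, 6, 9, 10, 8, 15, 11, 23, 13, 20, 30, 24, 25]

[4, 6, 9, 10, 8, 15, 11, 23, 13, 20, 30, 24, 25]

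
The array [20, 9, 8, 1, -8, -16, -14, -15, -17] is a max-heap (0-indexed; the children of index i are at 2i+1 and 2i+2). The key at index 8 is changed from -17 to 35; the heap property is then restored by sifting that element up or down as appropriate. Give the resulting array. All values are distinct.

set index 8 from -17 to 35 → [20, 9, 8, 1, -8, -16, -14, -15, 35]
35 > parent 1 at index 3, swap → [20, 9, 8, 35, -8, -16, -14, -15, 1]
35 > parent 9 at index 1, swap → [20, 35, 8, 9, -8, -16, -14, -15, 1]
35 > parent 20 at index 0, swap → [35, 20, 8, 9, -8, -16, -14, -15, 1]

[35, 20, 8, 9, -8, -16, -14, -15, 1]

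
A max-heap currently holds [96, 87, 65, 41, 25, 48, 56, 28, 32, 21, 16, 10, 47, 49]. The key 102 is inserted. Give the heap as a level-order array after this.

append 102 at index 14 → [96, 87, 65, 41, 25, 48, 56, 28, 32, 21, 16, 10, 47, 49, 102]
102 > parent 56 at index 6, swap → [96, 87, 65, 41, 25, 48, 102, 28, 32, 21, 16, 10, 47, 49, 56]
102 > parent 65 at index 2, swap → [96, 87, 102, 41, 25, 48, 65, 28, 32, 21, 16, 10, 47, 49, 56]
102 > parent 96 at index 0, swap → [102, 87, 96, 41, 25, 48, 65, 28, 32, 21, 16, 10, 47, 49, 56]

[102, 87, 96, 41, 25, 48, 65, 28, 32, 21, 16, 10, 47, 49, 56]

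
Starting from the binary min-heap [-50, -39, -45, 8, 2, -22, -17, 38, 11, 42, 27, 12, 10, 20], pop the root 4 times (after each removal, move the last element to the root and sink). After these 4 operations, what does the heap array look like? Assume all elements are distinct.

[-17, 2, 10, 8, 20, 27, 12, 38, 11, 42]

extract-min #1 returns -50:
  remove root -50; move last element 20 to root → [20, -39, -45, 8, 2, -22, -17, 38, 11, 42, 27, 12, 10]
  20 vs smaller child -45 at index 2, swap → [-45, -39, 20, 8, 2, -22, -17, 38, 11, 42, 27, 12, 10]
  20 vs smaller child -22 at index 5, swap → [-45, -39, -22, 8, 2, 20, -17, 38, 11, 42, 27, 12, 10]
  20 vs smaller child 10 at index 12, swap → [-45, -39, -22, 8, 2, 10, -17, 38, 11, 42, 27, 12, 20]
extract-min #2 returns -45:
  remove root -45; move last element 20 to root → [20, -39, -22, 8, 2, 10, -17, 38, 11, 42, 27, 12]
  20 vs smaller child -39 at index 1, swap → [-39, 20, -22, 8, 2, 10, -17, 38, 11, 42, 27, 12]
  20 vs smaller child 2 at index 4, swap → [-39, 2, -22, 8, 20, 10, -17, 38, 11, 42, 27, 12]
extract-min #3 returns -39:
  remove root -39; move last element 12 to root → [12, 2, -22, 8, 20, 10, -17, 38, 11, 42, 27]
  12 vs smaller child -22 at index 2, swap → [-22, 2, 12, 8, 20, 10, -17, 38, 11, 42, 27]
  12 vs smaller child -17 at index 6, swap → [-22, 2, -17, 8, 20, 10, 12, 38, 11, 42, 27]
extract-min #4 returns -22:
  remove root -22; move last element 27 to root → [27, 2, -17, 8, 20, 10, 12, 38, 11, 42]
  27 vs smaller child -17 at index 2, swap → [-17, 2, 27, 8, 20, 10, 12, 38, 11, 42]
  27 vs smaller child 10 at index 5, swap → [-17, 2, 10, 8, 20, 27, 12, 38, 11, 42]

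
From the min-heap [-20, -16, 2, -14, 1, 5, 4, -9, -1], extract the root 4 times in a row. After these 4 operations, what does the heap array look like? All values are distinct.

[-1, 1, 2, 4, 5]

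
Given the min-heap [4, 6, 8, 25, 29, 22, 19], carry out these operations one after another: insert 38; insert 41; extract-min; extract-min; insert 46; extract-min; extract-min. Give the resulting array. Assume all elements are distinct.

insert 38:
  append 38 at index 7 → [4, 6, 8, 25, 29, 22, 19, 38] (no swap needed)
insert 41:
  append 41 at index 8 → [4, 6, 8, 25, 29, 22, 19, 38, 41] (no swap needed)
extract-min → returns 4:
  remove root 4; move last element 41 to root → [41, 6, 8, 25, 29, 22, 19, 38]
  41 vs smaller child 6 at index 1, swap → [6, 41, 8, 25, 29, 22, 19, 38]
  41 vs smaller child 25 at index 3, swap → [6, 25, 8, 41, 29, 22, 19, 38]
  41 vs only child 38 at index 7, swap → [6, 25, 8, 38, 29, 22, 19, 41]
extract-min → returns 6:
  remove root 6; move last element 41 to root → [41, 25, 8, 38, 29, 22, 19]
  41 vs smaller child 8 at index 2, swap → [8, 25, 41, 38, 29, 22, 19]
  41 vs smaller child 19 at index 6, swap → [8, 25, 19, 38, 29, 22, 41]
insert 46:
  append 46 at index 7 → [8, 25, 19, 38, 29, 22, 41, 46] (no swap needed)
extract-min → returns 8:
  remove root 8; move last element 46 to root → [46, 25, 19, 38, 29, 22, 41]
  46 vs smaller child 19 at index 2, swap → [19, 25, 46, 38, 29, 22, 41]
  46 vs smaller child 22 at index 5, swap → [19, 25, 22, 38, 29, 46, 41]
extract-min → returns 19:
  remove root 19; move last element 41 to root → [41, 25, 22, 38, 29, 46]
  41 vs smaller child 22 at index 2, swap → [22, 25, 41, 38, 29, 46]

[22, 25, 41, 38, 29, 46]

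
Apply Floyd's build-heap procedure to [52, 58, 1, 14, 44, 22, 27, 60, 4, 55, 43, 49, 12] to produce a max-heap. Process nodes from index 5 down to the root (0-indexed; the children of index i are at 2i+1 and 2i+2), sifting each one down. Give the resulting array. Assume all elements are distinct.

[60, 58, 49, 52, 55, 22, 27, 14, 4, 44, 43, 1, 12]

sift down from index 5:
  22 vs larger child 49 at index 11, swap → [52, 58, 1, 14, 44, 49, 27, 60, 4, 55, 43, 22, 12]
sift down from index 4:
  44 vs larger child 55 at index 9, swap → [52, 58, 1, 14, 55, 49, 27, 60, 4, 44, 43, 22, 12]
sift down from index 3:
  14 vs larger child 60 at index 7, swap → [52, 58, 1, 60, 55, 49, 27, 14, 4, 44, 43, 22, 12]
sift down from index 2:
  1 vs larger child 49 at index 5, swap → [52, 58, 49, 60, 55, 1, 27, 14, 4, 44, 43, 22, 12]
  1 vs larger child 22 at index 11, swap → [52, 58, 49, 60, 55, 22, 27, 14, 4, 44, 43, 1, 12]
sift down from index 1:
  58 vs larger child 60 at index 3, swap → [52, 60, 49, 58, 55, 22, 27, 14, 4, 44, 43, 1, 12]
sift down from index 0:
  52 vs larger child 60 at index 1, swap → [60, 52, 49, 58, 55, 22, 27, 14, 4, 44, 43, 1, 12]
  52 vs larger child 58 at index 3, swap → [60, 58, 49, 52, 55, 22, 27, 14, 4, 44, 43, 1, 12]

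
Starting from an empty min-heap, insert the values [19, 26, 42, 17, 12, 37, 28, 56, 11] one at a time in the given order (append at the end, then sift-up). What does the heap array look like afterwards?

[11, 12, 28, 17, 19, 42, 37, 56, 26]

Insert 19:
  append 19 at index 0 → [19] (no swap needed)
Insert 26:
  append 26 at index 1 → [19, 26] (no swap needed)
Insert 42:
  append 42 at index 2 → [19, 26, 42] (no swap needed)
Insert 17:
  append 17 at index 3 → [19, 26, 42, 17]
  17 < parent 26 at index 1, swap → [19, 17, 42, 26]
  17 < parent 19 at index 0, swap → [17, 19, 42, 26]
Insert 12:
  append 12 at index 4 → [17, 19, 42, 26, 12]
  12 < parent 19 at index 1, swap → [17, 12, 42, 26, 19]
  12 < parent 17 at index 0, swap → [12, 17, 42, 26, 19]
Insert 37:
  append 37 at index 5 → [12, 17, 42, 26, 19, 37]
  37 < parent 42 at index 2, swap → [12, 17, 37, 26, 19, 42]
Insert 28:
  append 28 at index 6 → [12, 17, 37, 26, 19, 42, 28]
  28 < parent 37 at index 2, swap → [12, 17, 28, 26, 19, 42, 37]
Insert 56:
  append 56 at index 7 → [12, 17, 28, 26, 19, 42, 37, 56] (no swap needed)
Insert 11:
  append 11 at index 8 → [12, 17, 28, 26, 19, 42, 37, 56, 11]
  11 < parent 26 at index 3, swap → [12, 17, 28, 11, 19, 42, 37, 56, 26]
  11 < parent 17 at index 1, swap → [12, 11, 28, 17, 19, 42, 37, 56, 26]
  11 < parent 12 at index 0, swap → [11, 12, 28, 17, 19, 42, 37, 56, 26]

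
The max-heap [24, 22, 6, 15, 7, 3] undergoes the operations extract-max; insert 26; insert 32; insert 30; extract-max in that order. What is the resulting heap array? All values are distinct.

[30, 15, 26, 3, 7, 6, 22]

extract-max → returns 24:
  remove root 24; move last element 3 to root → [3, 22, 6, 15, 7]
  3 vs larger child 22 at index 1, swap → [22, 3, 6, 15, 7]
  3 vs larger child 15 at index 3, swap → [22, 15, 6, 3, 7]
insert 26:
  append 26 at index 5 → [22, 15, 6, 3, 7, 26]
  26 > parent 6 at index 2, swap → [22, 15, 26, 3, 7, 6]
  26 > parent 22 at index 0, swap → [26, 15, 22, 3, 7, 6]
insert 32:
  append 32 at index 6 → [26, 15, 22, 3, 7, 6, 32]
  32 > parent 22 at index 2, swap → [26, 15, 32, 3, 7, 6, 22]
  32 > parent 26 at index 0, swap → [32, 15, 26, 3, 7, 6, 22]
insert 30:
  append 30 at index 7 → [32, 15, 26, 3, 7, 6, 22, 30]
  30 > parent 3 at index 3, swap → [32, 15, 26, 30, 7, 6, 22, 3]
  30 > parent 15 at index 1, swap → [32, 30, 26, 15, 7, 6, 22, 3]
extract-max → returns 32:
  remove root 32; move last element 3 to root → [3, 30, 26, 15, 7, 6, 22]
  3 vs larger child 30 at index 1, swap → [30, 3, 26, 15, 7, 6, 22]
  3 vs larger child 15 at index 3, swap → [30, 15, 26, 3, 7, 6, 22]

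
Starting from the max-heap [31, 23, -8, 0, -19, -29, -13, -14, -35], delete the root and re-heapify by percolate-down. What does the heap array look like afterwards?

remove root 31; move last element -35 to root → [-35, 23, -8, 0, -19, -29, -13, -14]
-35 vs larger child 23 at index 1, swap → [23, -35, -8, 0, -19, -29, -13, -14]
-35 vs larger child 0 at index 3, swap → [23, 0, -8, -35, -19, -29, -13, -14]
-35 vs only child -14 at index 7, swap → [23, 0, -8, -14, -19, -29, -13, -35]

[23, 0, -8, -14, -19, -29, -13, -35]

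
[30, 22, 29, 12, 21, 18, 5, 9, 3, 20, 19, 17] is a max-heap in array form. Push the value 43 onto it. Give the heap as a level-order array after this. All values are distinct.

append 43 at index 12 → [30, 22, 29, 12, 21, 18, 5, 9, 3, 20, 19, 17, 43]
43 > parent 18 at index 5, swap → [30, 22, 29, 12, 21, 43, 5, 9, 3, 20, 19, 17, 18]
43 > parent 29 at index 2, swap → [30, 22, 43, 12, 21, 29, 5, 9, 3, 20, 19, 17, 18]
43 > parent 30 at index 0, swap → [43, 22, 30, 12, 21, 29, 5, 9, 3, 20, 19, 17, 18]

[43, 22, 30, 12, 21, 29, 5, 9, 3, 20, 19, 17, 18]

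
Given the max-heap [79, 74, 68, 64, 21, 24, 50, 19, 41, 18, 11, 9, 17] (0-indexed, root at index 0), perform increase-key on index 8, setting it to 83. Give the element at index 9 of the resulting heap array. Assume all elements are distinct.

set index 8 from 41 to 83 → [79, 74, 68, 64, 21, 24, 50, 19, 83, 18, 11, 9, 17]
83 > parent 64 at index 3, swap → [79, 74, 68, 83, 21, 24, 50, 19, 64, 18, 11, 9, 17]
83 > parent 74 at index 1, swap → [79, 83, 68, 74, 21, 24, 50, 19, 64, 18, 11, 9, 17]
83 > parent 79 at index 0, swap → [83, 79, 68, 74, 21, 24, 50, 19, 64, 18, 11, 9, 17]
resulting array: [83, 79, 68, 74, 21, 24, 50, 19, 64, 18, 11, 9, 17]

18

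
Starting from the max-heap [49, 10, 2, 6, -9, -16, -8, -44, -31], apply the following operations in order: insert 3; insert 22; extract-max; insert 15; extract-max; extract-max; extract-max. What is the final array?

[6, 3, 2, -9, -31, -16, -8, -44]

insert 3:
  append 3 at index 9 → [49, 10, 2, 6, -9, -16, -8, -44, -31, 3]
  3 > parent -9 at index 4, swap → [49, 10, 2, 6, 3, -16, -8, -44, -31, -9]
insert 22:
  append 22 at index 10 → [49, 10, 2, 6, 3, -16, -8, -44, -31, -9, 22]
  22 > parent 3 at index 4, swap → [49, 10, 2, 6, 22, -16, -8, -44, -31, -9, 3]
  22 > parent 10 at index 1, swap → [49, 22, 2, 6, 10, -16, -8, -44, -31, -9, 3]
extract-max → returns 49:
  remove root 49; move last element 3 to root → [3, 22, 2, 6, 10, -16, -8, -44, -31, -9]
  3 vs larger child 22 at index 1, swap → [22, 3, 2, 6, 10, -16, -8, -44, -31, -9]
  3 vs larger child 10 at index 4, swap → [22, 10, 2, 6, 3, -16, -8, -44, -31, -9]
insert 15:
  append 15 at index 10 → [22, 10, 2, 6, 3, -16, -8, -44, -31, -9, 15]
  15 > parent 3 at index 4, swap → [22, 10, 2, 6, 15, -16, -8, -44, -31, -9, 3]
  15 > parent 10 at index 1, swap → [22, 15, 2, 6, 10, -16, -8, -44, -31, -9, 3]
extract-max → returns 22:
  remove root 22; move last element 3 to root → [3, 15, 2, 6, 10, -16, -8, -44, -31, -9]
  3 vs larger child 15 at index 1, swap → [15, 3, 2, 6, 10, -16, -8, -44, -31, -9]
  3 vs larger child 10 at index 4, swap → [15, 10, 2, 6, 3, -16, -8, -44, -31, -9]
extract-max → returns 15:
  remove root 15; move last element -9 to root → [-9, 10, 2, 6, 3, -16, -8, -44, -31]
  -9 vs larger child 10 at index 1, swap → [10, -9, 2, 6, 3, -16, -8, -44, -31]
  -9 vs larger child 6 at index 3, swap → [10, 6, 2, -9, 3, -16, -8, -44, -31]
extract-max → returns 10:
  remove root 10; move last element -31 to root → [-31, 6, 2, -9, 3, -16, -8, -44]
  -31 vs larger child 6 at index 1, swap → [6, -31, 2, -9, 3, -16, -8, -44]
  -31 vs larger child 3 at index 4, swap → [6, 3, 2, -9, -31, -16, -8, -44]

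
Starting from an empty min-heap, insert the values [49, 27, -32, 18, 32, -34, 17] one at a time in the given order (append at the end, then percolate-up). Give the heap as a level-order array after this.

[-34, 18, -32, 49, 32, 27, 17]

Insert 49:
  append 49 at index 0 → [49] (no swap needed)
Insert 27:
  append 27 at index 1 → [49, 27]
  27 < parent 49 at index 0, swap → [27, 49]
Insert -32:
  append -32 at index 2 → [27, 49, -32]
  -32 < parent 27 at index 0, swap → [-32, 49, 27]
Insert 18:
  append 18 at index 3 → [-32, 49, 27, 18]
  18 < parent 49 at index 1, swap → [-32, 18, 27, 49]
Insert 32:
  append 32 at index 4 → [-32, 18, 27, 49, 32] (no swap needed)
Insert -34:
  append -34 at index 5 → [-32, 18, 27, 49, 32, -34]
  -34 < parent 27 at index 2, swap → [-32, 18, -34, 49, 32, 27]
  -34 < parent -32 at index 0, swap → [-34, 18, -32, 49, 32, 27]
Insert 17:
  append 17 at index 6 → [-34, 18, -32, 49, 32, 27, 17] (no swap needed)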